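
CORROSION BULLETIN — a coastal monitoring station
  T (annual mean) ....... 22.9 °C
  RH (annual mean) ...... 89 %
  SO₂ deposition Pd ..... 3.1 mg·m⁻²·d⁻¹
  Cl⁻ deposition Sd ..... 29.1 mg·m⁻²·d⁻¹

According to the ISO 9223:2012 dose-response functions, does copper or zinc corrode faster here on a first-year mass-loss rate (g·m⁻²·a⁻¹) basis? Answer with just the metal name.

copper

copper: T>10 °C ⇒ hinge -0.080·(22.9−10) = -1.0320
  Pd branch = 0.0053·Pd^0.26·e^(0.059·RH+f) = 0.4834 μm/a
  Sd branch = 0.01025·Sd^0.27·e^(0.036·RH+0.049·T) = 1.927 μm/a
  r_corr = 0.4834 + 1.927 = 2.41 μm/a
  mass loss = 2.41 μm/a × 8.96 g/cm³ = 21.59 g·m⁻²·a⁻¹
zinc: temperature factor f = -0.071·(12.9) = -0.9159
  Pd branch = 0.0129·Pd^0.44·e^(0.046·RH+f) = 0.5094 μm/a
  Cl⁻ term: 0.0175·29.1^0.57·exp(0.008·89+0.085·22.9) = 1.706
  sum: 0.5094 + 1.706 → r_corr = 2.216 μm/a
  mass loss = 2.216 μm/a × 7.14 g/cm³ = 15.82 g·m⁻²·a⁻¹
Ordering by g·m⁻²·a⁻¹: copper (21.6) > zinc (15.8)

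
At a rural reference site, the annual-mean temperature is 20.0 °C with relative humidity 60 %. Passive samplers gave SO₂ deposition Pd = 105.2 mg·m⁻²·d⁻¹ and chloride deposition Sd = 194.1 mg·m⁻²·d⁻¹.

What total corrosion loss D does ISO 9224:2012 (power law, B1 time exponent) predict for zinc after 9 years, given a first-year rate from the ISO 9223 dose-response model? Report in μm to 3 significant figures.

D(9) = 23.2 μm

zinc: temperature factor f = -0.071·(10.0) = -0.7100
  SO₂ term: 0.0129·105.2^0.44·exp(0.046·60-0.7100) = 0.7773
  Cl⁻ term: 0.0175·194.1^0.57·exp(0.008·60+0.085·20.0) = 3.119
  sum: 0.7773 + 3.119 → r_corr = 3.896 μm/a
Long-term exponent b (ISO 9224 Table 2, B1) = 0.813
  D(9) = 3.896 × 9^0.813 = 3.896 × 5.968 = 23.25 μm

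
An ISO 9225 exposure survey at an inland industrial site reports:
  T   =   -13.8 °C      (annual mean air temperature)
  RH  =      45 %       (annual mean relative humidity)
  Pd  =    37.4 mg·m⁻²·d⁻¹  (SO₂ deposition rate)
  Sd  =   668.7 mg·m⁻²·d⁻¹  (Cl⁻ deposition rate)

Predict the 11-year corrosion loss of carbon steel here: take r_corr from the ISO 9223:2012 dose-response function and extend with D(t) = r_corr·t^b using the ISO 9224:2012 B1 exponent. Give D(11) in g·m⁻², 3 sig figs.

D(11) = 425 g·m⁻²

carbon steel: temperature factor f = +0.150·(-23.8) = -3.5700
  SO₂ term: 1.77·37.4^0.52·exp(0.02·45-3.5700) = 0.8059
  Sd branch = 0.102·Sd^0.62·e^(0.033·RH+0.04·T) = 14.64 μm/a
  sum: 0.8059 + 14.64 → r_corr = 15.44 μm/a
Long-term exponent b (ISO 9224 Table 2, B1) = 0.523
  D(11) = 15.44 × 11^0.523 = 15.44 × 3.505 = 54.12 μm
  Mass loss = 54.12 μm × 7.85 g/cm³ = 424.9 g·m⁻²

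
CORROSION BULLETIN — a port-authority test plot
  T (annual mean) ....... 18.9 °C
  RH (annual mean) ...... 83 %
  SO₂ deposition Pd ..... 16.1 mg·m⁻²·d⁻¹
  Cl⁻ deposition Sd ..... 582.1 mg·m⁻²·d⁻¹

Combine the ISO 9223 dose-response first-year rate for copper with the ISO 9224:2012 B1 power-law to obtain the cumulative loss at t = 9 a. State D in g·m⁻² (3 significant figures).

D(9) = 139 g·m⁻²

copper: f(T) = -0.080·(T−10) [T>10 °C] = -0.7120
  Pd branch = 0.0053·Pd^0.26·e^(0.059·RH+f) = 0.7171 μm/a
  Sd branch = 0.01025·Sd^0.27·e^(0.036·RH+0.049·T) = 2.865 μm/a
  sum: 0.7171 + 2.865 → r_corr = 3.582 μm/a
ISO 9224: D(t) = r_corr · t^b with b = 0.667 (copper, B1)
  D(9) = 3.582 × 9^0.667 = 3.582 × 4.33 = 15.51 μm
  Mass loss = 15.51 μm × 8.96 g/cm³ = 139 g·m⁻²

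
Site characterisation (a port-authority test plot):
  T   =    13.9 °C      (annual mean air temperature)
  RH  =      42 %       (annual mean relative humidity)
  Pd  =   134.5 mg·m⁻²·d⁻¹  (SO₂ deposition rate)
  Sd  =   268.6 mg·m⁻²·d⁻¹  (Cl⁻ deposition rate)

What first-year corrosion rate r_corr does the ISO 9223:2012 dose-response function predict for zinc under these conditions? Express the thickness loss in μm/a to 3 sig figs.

r_corr = 2.52 μm/a

zinc: T>10 °C ⇒ hinge -0.071·(13.9−10) = -0.2769
  Pd branch = 0.0129·Pd^0.44·e^(0.046·RH+f) = 0.5835 μm/a
  Cl⁻ term: 0.0175·268.6^0.57·exp(0.008·42+0.085·13.9) = 1.935
  sum: 0.5835 + 1.935 → r_corr = 2.518 μm/a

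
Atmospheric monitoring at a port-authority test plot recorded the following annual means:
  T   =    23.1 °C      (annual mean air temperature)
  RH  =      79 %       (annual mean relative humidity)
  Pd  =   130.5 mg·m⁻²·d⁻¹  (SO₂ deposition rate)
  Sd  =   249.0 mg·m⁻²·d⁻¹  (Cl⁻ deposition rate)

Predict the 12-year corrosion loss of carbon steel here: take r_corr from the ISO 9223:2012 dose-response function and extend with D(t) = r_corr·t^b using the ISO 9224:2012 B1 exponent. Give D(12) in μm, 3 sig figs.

D(12) = 587 μm

carbon steel: f(T) = -0.054·(T−10) [T>10 °C] = -0.7074
  Pd branch = 1.77·Pd^0.52·e^(0.02·RH+f) = 53.34 μm/a
  Cl⁻ term: 0.102·249.0^0.62·exp(0.033·79+0.04·23.1) = 106.6
  sum: 53.34 + 106.6 → r_corr = 159.9 μm/a
ISO 9224: D(t) = r_corr · t^b with b = 0.523 (carbon steel, B1)
  D(12) = 159.9 × 12^0.523 = 159.9 × 3.668 = 586.6 μm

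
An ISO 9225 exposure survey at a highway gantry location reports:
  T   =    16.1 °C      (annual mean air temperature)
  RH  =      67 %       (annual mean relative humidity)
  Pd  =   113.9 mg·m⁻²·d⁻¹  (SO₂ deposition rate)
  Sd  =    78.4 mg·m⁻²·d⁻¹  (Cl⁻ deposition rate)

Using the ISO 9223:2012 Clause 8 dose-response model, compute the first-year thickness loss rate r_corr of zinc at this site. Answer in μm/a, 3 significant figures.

r_corr = 2.88 μm/a

zinc: temperature factor f = -0.071·(6.1) = -0.4331
  SO₂ term: 0.0129·113.9^0.44·exp(0.046·67-0.4331) = 1.465
  Sd branch = 0.0175·Sd^0.57·e^(0.008·RH+0.085·T) = 1.412 μm/a
  r_corr = 1.465 + 1.412 = 2.877 μm/a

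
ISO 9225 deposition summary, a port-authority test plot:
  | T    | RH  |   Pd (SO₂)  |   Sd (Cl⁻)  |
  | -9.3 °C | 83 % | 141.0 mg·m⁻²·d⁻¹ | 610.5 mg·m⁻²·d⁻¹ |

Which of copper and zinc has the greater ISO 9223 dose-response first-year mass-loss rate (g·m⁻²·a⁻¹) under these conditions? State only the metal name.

zinc

copper: T≤10 °C ⇒ hinge +0.126·(-9.3−10) = -2.4318
  Pd branch = 0.0053·Pd^0.26·e^(0.059·RH+f) = 0.2258 μm/a
  Sd branch = 0.01025·Sd^0.27·e^(0.036·RH+0.049·T) = 0.7288 μm/a
  r_corr = 0.2258 + 0.7288 = 0.9546 μm/a
  mass loss = 0.9546 μm/a × 8.96 g/cm³ = 8.553 g·m⁻²·a⁻¹
zinc: f(T) = +0.038·(T−10) [T≤10 °C] = -0.7334
  SO₂ term: 0.0129·141.0^0.44·exp(0.046·83-0.7334) = 2.488
  Cl⁻ term: 0.0175·610.5^0.57·exp(0.008·83+0.085·-9.3) = 0.597
  sum: 2.488 + 0.597 → r_corr = 3.085 μm/a
  mass loss = 3.085 μm/a × 7.14 g/cm³ = 22.03 g·m⁻²·a⁻¹
Ordering by g·m⁻²·a⁻¹: zinc (22) > copper (8.55)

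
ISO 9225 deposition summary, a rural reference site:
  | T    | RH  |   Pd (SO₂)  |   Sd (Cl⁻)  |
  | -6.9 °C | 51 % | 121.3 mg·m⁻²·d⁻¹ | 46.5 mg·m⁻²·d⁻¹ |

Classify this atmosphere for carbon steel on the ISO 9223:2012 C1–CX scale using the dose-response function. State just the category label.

C2

carbon steel: T≤10 °C ⇒ hinge +0.150·(-6.9−10) = -2.5350
  SO₂ term: 1.77·121.3^0.52·exp(0.02·51-2.5350) = 4.717
  Sd branch = 0.102·Sd^0.62·e^(0.033·RH+0.04·T) = 4.503 μm/a
  sum: 4.717 + 4.503 → r_corr = 9.219 μm/a
Category bounds: 1.3…25 μm/a bracket r_corr ⇒ C2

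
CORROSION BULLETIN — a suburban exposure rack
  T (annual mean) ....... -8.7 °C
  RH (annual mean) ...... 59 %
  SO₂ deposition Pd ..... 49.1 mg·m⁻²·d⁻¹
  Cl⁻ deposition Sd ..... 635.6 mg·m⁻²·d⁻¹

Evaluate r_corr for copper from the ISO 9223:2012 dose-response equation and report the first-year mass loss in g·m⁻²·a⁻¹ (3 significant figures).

r_corr = 3.27 g·m⁻²·a⁻¹

copper: temperature factor f = +0.126·(-18.7) = -2.3562
  Pd branch = 0.0053·Pd^0.26·e^(0.059·RH+f) = 0.04492 μm/a
  Sd branch = 0.01025·Sd^0.27·e^(0.036·RH+0.049·T) = 0.3198 μm/a
  sum: 0.04492 + 0.3198 → r_corr = 0.3647 μm/a
Convert to mass loss: 0.3647 μm/a × 8.96 g/cm³ = 3.268 g·m⁻²·a⁻¹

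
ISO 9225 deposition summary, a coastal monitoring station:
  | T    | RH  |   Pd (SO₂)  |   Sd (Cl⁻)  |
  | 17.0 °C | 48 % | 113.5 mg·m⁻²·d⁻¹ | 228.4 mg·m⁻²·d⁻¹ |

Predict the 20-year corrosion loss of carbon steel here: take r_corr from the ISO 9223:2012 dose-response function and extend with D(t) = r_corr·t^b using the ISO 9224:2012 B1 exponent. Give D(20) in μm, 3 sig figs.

D(20) = 314 μm

carbon steel: temperature factor f = -0.054·(7.0) = -0.3780
  SO₂ term: 1.77·113.5^0.52·exp(0.02·48-0.3780) = 37.1
  Sd branch = 0.102·Sd^0.62·e^(0.033·RH+0.04·T) = 28.46 μm/a
  sum: 37.1 + 28.46 → r_corr = 65.56 μm/a
ISO 9224: D(t) = r_corr · t^b with b = 0.523 (carbon steel, B1)
  D(20) = 65.56 × 20^0.523 = 65.56 × 4.791 = 314.1 μm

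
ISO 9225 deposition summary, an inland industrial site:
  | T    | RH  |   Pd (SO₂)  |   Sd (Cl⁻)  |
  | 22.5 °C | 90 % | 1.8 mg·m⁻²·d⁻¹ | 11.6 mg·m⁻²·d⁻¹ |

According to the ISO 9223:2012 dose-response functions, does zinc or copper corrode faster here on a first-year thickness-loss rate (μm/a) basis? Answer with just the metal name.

copper

zinc: f(T) = -0.071·(T−10) [T>10 °C] = -0.8875
  Pd branch = 0.0129·Pd^0.44·e^(0.046·RH+f) = 0.432 μm/a
  Cl⁻ term: 0.0175·11.6^0.57·exp(0.008·90+0.085·22.5) = 0.9841
  sum: 0.432 + 0.9841 → r_corr = 1.416 μm/a
copper: f(T) = -0.080·(T−10) [T>10 °C] = -1.0000
  SO₂ term: 0.0053·1.8^0.26·exp(0.059·90-1.0000) = 0.4597
  Cl⁻ term: 0.01025·11.6^0.27·exp(0.036·90+0.049·22.5) = 1.528
  sum: 0.4597 + 1.528 → r_corr = 1.987 μm/a
Ordering by μm/a: copper (1.99) > zinc (1.42)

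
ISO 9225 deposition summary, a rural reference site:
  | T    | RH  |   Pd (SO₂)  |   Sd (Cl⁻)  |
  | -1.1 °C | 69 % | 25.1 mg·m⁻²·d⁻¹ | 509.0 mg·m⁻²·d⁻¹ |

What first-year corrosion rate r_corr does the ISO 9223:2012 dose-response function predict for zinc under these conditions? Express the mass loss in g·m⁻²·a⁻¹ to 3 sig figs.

r_corr = 12.9 g·m⁻²·a⁻¹

zinc: T≤10 °C ⇒ hinge +0.038·(-1.1−10) = -0.4218
  Pd branch = 0.0129·Pd^0.44·e^(0.046·RH+f) = 0.835 μm/a
  Cl⁻ term: 0.0175·509.0^0.57·exp(0.008·69+0.085·-1.1) = 0.966
  r_corr = 0.835 + 0.966 = 1.801 μm/a
Convert to mass loss: 1.801 μm/a × 7.14 g/cm³ = 12.86 g·m⁻²·a⁻¹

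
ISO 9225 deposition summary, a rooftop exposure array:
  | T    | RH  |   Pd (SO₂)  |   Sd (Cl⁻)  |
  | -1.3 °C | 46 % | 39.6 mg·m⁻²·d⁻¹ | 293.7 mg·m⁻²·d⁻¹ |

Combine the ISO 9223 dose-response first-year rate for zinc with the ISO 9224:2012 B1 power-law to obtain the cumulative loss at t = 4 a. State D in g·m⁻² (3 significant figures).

D(4) = 20.5 g·m⁻²

zinc: temperature factor f = +0.038·(-11.3) = -0.4294
  Pd branch = 0.0129·Pd^0.44·e^(0.046·RH+f) = 0.3516 μm/a
  Sd branch = 0.0175·Sd^0.57·e^(0.008·RH+0.085·T) = 0.5775 μm/a
  r_corr = 0.3516 + 0.5775 = 0.9291 μm/a
Long-term exponent b (ISO 9224 Table 2, B1) = 0.813
  D(4) = 0.9291 × 4^0.813 = 0.9291 × 3.087 = 2.868 μm
  Mass loss = 2.868 μm × 7.14 g/cm³ = 20.48 g·m⁻²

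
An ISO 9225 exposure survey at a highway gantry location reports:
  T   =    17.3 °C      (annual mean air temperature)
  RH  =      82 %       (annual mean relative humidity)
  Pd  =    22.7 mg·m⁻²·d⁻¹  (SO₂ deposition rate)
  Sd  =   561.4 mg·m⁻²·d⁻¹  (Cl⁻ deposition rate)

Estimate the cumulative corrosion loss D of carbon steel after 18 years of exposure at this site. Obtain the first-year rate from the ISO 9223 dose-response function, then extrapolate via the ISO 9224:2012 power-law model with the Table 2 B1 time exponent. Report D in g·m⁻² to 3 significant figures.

D(18) = 6.61e+03 g·m⁻²

carbon steel: f(T) = -0.054·(T−10) [T>10 °C] = -0.3942
  SO₂ term: 1.77·22.7^0.52·exp(0.02·82-0.3942) = 31.2
  Sd branch = 0.102·Sd^0.62·e^(0.033·RH+0.04·T) = 154.5 μm/a
  sum: 31.2 + 154.5 → r_corr = 185.7 μm/a
Long-term exponent b (ISO 9224 Table 2, B1) = 0.523
  D(18) = 185.7 × 18^0.523 = 185.7 × 4.534 = 841.9 μm
  Mass loss = 841.9 μm × 7.85 g/cm³ = 6609 g·m⁻²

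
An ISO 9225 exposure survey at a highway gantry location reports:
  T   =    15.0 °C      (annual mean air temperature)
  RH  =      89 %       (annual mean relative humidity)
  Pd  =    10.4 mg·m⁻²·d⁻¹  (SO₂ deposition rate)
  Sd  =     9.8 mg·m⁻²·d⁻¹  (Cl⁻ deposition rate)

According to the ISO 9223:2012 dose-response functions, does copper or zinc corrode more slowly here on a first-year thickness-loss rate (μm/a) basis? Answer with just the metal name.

copper: temperature factor f = -0.080·(5.0) = -0.4000
  sulphur-dioxide contribution → 1.246 μm/a
  chloride contribution → 0.9751 μm/a
  ⇒ r_corr(copper) = 2.221 μm/a
zinc: temperature factor f = -0.071·(5.0) = -0.3550
  sulphur-dioxide contribution → 1.52 μm/a
  chloride contribution → 0.4688 μm/a
  total first-year rate 1.989 μm/a
Ordering by μm/a: copper (2.22) > zinc (1.99)

zinc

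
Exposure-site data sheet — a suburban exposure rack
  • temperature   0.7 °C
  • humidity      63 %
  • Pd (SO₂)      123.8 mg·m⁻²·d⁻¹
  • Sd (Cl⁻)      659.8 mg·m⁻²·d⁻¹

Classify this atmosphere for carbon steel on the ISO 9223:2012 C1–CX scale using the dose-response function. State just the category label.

carbon steel: T≤10 °C ⇒ hinge +0.150·(0.7−10) = -1.3950
  sulphur-dioxide contribution → 18.95 μm/a
  chloride contribution → 46.96 μm/a
  ⇒ r_corr(carbon steel) = 65.9 μm/a
ISO 9223 Table 2 (carbon steel): 50 < 65.9 ≤ 80 μm/a ⇒ C4

C4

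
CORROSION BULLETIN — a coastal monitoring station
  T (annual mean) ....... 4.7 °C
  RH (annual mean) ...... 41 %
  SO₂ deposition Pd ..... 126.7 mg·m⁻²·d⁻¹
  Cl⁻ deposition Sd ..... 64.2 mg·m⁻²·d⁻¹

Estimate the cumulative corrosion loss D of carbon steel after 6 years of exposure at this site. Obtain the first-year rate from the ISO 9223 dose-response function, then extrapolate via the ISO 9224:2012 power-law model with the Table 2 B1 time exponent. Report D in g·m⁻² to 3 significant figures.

D(6) = 577 g·m⁻²

carbon steel: f(T) = +0.150·(T−10) [T≤10 °C] = -0.7950
  Pd branch = 1.77·Pd^0.52·e^(0.02·RH+f) = 22.5 μm/a
  Sd branch = 0.102·Sd^0.62·e^(0.033·RH+0.04·T) = 6.288 μm/a
  sum: 22.5 + 6.288 → r_corr = 28.79 μm/a
Long-term exponent b (ISO 9224 Table 2, B1) = 0.523
  D(6) = 28.79 × 6^0.523 = 28.79 × 2.553 = 73.5 μm
  Mass loss = 73.5 μm × 7.85 g/cm³ = 576.9 g·m⁻²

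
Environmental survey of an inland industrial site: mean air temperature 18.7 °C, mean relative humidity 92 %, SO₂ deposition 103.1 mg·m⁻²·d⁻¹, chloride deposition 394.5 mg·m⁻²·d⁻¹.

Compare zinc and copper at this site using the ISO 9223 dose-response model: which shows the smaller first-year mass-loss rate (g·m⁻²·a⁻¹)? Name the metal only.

copper

zinc: f(T) = -0.071·(T−10) [T>10 °C] = -0.6177
  Pd branch = 0.0129·Pd^0.44·e^(0.046·RH+f) = 3.682 μm/a
  Sd branch = 0.0175·Sd^0.57·e^(0.008·RH+0.085·T) = 5.404 μm/a
  r_corr = 3.682 + 5.404 = 9.086 μm/a
  mass loss = 9.086 μm/a × 7.14 g/cm³ = 64.88 g·m⁻²·a⁻¹
copper: temperature factor f = -0.080·(8.7) = -0.6960
  SO₂ term: 0.0053·103.1^0.26·exp(0.059·92-0.6960) = 2.008
  Sd branch = 0.01025·Sd^0.27·e^(0.036·RH+0.049·T) = 3.532 μm/a
  r_corr = 2.008 + 3.532 = 5.54 μm/a
  mass loss = 5.54 μm/a × 8.96 g/cm³ = 49.64 g·m⁻²·a⁻¹
Ordering by g·m⁻²·a⁻¹: zinc (64.9) > copper (49.6)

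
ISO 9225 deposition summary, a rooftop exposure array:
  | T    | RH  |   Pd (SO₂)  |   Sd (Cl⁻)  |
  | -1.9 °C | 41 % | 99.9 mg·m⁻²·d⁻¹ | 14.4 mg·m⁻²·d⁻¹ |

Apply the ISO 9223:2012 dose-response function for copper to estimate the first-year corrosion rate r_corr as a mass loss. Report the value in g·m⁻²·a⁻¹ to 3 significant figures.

copper: f(T) = +0.126·(T−10) [T≤10 °C] = -1.4994
  sulphur-dioxide contribution → 0.04401 μm/a
  chloride contribution → 0.08396 μm/a
  ⇒ r_corr(copper) = 0.128 μm/a
Convert to mass loss: 0.128 μm/a × 8.96 g/cm³ = 1.147 g·m⁻²·a⁻¹

r_corr = 1.15 g·m⁻²·a⁻¹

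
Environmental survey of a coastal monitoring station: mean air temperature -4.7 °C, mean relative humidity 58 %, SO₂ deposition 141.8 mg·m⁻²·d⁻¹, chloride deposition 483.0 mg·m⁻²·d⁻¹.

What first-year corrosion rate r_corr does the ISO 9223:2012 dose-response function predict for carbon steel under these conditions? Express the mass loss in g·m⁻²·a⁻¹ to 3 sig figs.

carbon steel: T≤10 °C ⇒ hinge +0.150·(-4.7−10) = -2.2050
  Pd branch = 1.77·Pd^0.52·e^(0.02·RH+f) = 8.185 μm/a
  Cl⁻ term: 0.102·483.0^0.62·exp(0.033·58+0.04·-4.7) = 26.44
  sum: 8.185 + 26.44 → r_corr = 34.62 μm/a
Convert to mass loss: 34.62 μm/a × 7.85 g/cm³ = 271.8 g·m⁻²·a⁻¹

r_corr = 272 g·m⁻²·a⁻¹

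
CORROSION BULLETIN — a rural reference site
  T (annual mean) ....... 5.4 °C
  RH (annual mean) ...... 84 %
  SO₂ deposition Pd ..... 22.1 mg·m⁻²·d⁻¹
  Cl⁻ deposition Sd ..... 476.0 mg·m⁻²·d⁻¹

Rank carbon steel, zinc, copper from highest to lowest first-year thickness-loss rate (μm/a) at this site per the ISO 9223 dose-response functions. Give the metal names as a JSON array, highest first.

["carbon steel", "zinc", "copper"]

carbon steel: T≤10 °C ⇒ hinge +0.150·(5.4−10) = -0.6900
  Pd branch = 1.77·Pd^0.52·e^(0.02·RH+f) = 23.82 μm/a
  Sd branch = 0.102·Sd^0.62·e^(0.033·RH+0.04·T) = 92.55 μm/a
  sum: 23.82 + 92.55 → r_corr = 116.4 μm/a
zinc: T≤10 °C ⇒ hinge +0.038·(5.4−10) = -0.1748
  SO₂ term: 0.0129·22.1^0.44·exp(0.046·84-0.1748) = 2.015
  Cl⁻ term: 0.0175·476.0^0.57·exp(0.008·84+0.085·5.4) = 1.822
  r_corr = 2.015 + 1.822 = 3.837 μm/a
copper: T≤10 °C ⇒ hinge +0.126·(5.4−10) = -0.5796
  Pd branch = 0.0053·Pd^0.26·e^(0.059·RH+f) = 0.9429 μm/a
  Cl⁻ term: 0.01025·476.0^0.27·exp(0.036·84+0.049·5.4) = 1.452
  sum: 0.9429 + 1.452 → r_corr = 2.395 μm/a
Ordering by μm/a: carbon steel (116) > zinc (3.84) > copper (2.39)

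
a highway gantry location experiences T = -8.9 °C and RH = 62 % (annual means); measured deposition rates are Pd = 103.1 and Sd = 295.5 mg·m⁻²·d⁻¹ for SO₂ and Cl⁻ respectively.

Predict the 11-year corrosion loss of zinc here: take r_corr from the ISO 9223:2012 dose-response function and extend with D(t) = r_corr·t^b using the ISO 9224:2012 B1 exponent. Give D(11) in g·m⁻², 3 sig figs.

zinc: f(T) = +0.038·(T−10) [T≤10 °C] = -0.7182
  SO₂ term: 0.0129·103.1^0.44·exp(0.046·62-0.7182) = 0.8378
  Cl⁻ term: 0.0175·295.5^0.57·exp(0.008·62+0.085·-8.9) = 0.3452
  sum: 0.8378 + 0.3452 → r_corr = 1.183 μm/a
Long-term exponent b (ISO 9224 Table 2, B1) = 0.813
  D(11) = 1.183 × 11^0.813 = 1.183 × 7.025 = 8.311 μm
  Mass loss = 8.311 μm × 7.14 g/cm³ = 59.34 g·m⁻²

D(11) = 59.3 g·m⁻²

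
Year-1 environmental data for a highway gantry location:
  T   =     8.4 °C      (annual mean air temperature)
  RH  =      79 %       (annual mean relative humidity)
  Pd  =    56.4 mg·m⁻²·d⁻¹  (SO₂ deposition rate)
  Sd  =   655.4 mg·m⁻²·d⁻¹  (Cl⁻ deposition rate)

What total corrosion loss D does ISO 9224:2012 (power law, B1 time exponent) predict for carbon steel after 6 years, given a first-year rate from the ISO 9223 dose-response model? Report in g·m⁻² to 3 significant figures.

D(6) = 3.26e+03 g·m⁻²

carbon steel: T≤10 °C ⇒ hinge +0.150·(8.4−10) = -0.2400
  SO₂ term: 1.77·56.4^0.52·exp(0.02·79-0.2400) = 55.03
  Cl⁻ term: 0.102·655.4^0.62·exp(0.033·79+0.04·8.4) = 107.9
  r_corr = 55.03 + 107.9 = 162.9 μm/a
Long-term exponent b (ISO 9224 Table 2, B1) = 0.523
  D(6) = 162.9 × 6^0.523 = 162.9 × 2.553 = 415.8 μm
  Mass loss = 415.8 μm × 7.85 g/cm³ = 3264 g·m⁻²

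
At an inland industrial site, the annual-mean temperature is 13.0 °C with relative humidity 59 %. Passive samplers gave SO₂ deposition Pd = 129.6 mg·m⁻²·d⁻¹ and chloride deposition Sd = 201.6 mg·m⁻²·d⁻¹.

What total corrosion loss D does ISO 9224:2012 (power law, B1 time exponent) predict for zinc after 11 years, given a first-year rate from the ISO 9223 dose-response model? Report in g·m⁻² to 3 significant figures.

zinc: f(T) = -0.071·(T−10) [T>10 °C] = -0.2130
  sulphur-dioxide contribution → 1.338 μm/a
  chloride contribution → 1.744 μm/a
  ⇒ r_corr(zinc) = 3.081 μm/a
Power-law: D(11) = r_corr · 11^0.813
  D(11) = 3.081 × 11^0.813 = 3.081 × 7.025 = 21.65 μm
  Mass loss = 21.65 μm × 7.14 g/cm³ = 154.6 g·m⁻²

D(11) = 155 g·m⁻²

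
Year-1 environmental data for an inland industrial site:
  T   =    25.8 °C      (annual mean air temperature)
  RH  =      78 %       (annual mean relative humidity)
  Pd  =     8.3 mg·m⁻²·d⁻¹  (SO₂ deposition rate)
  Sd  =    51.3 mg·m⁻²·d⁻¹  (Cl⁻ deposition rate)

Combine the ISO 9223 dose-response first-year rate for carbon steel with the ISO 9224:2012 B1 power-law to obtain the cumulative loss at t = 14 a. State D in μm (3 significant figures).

carbon steel: temperature factor f = -0.054·(15.8) = -0.8532
  SO₂ term: 1.77·8.3^0.52·exp(0.02·78-0.8532) = 10.79
  Sd branch = 0.102·Sd^0.62·e^(0.033·RH+0.04·T) = 43.15 μm/a
  r_corr = 10.79 + 43.15 = 53.93 μm/a
ISO 9224: D(t) = r_corr · t^b with b = 0.523 (carbon steel, B1)
  D(14) = 53.93 × 14^0.523 = 53.93 × 3.976 = 214.4 μm

D(14) = 214 μm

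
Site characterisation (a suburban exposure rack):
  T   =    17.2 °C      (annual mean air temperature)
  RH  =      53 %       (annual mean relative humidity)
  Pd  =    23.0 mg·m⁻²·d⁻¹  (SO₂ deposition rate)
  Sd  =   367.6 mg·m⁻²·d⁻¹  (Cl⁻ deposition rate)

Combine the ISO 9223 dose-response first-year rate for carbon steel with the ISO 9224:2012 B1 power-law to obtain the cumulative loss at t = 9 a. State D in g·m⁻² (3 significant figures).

carbon steel: T>10 °C ⇒ hinge -0.054·(17.2−10) = -0.3888
  SO₂ term: 1.77·23.0^0.52·exp(0.02·53-0.3888) = 17.68
  Cl⁻ term: 0.102·367.6^0.62·exp(0.033·53+0.04·17.2) = 45.45
  sum: 17.68 + 45.45 → r_corr = 63.13 μm/a
ISO 9224: D(t) = r_corr · t^b with b = 0.523 (carbon steel, B1)
  D(9) = 63.13 × 9^0.523 = 63.13 × 3.156 = 199.2 μm
  Mass loss = 199.2 μm × 7.85 g/cm³ = 1564 g·m⁻²

D(9) = 1.56e+03 g·m⁻²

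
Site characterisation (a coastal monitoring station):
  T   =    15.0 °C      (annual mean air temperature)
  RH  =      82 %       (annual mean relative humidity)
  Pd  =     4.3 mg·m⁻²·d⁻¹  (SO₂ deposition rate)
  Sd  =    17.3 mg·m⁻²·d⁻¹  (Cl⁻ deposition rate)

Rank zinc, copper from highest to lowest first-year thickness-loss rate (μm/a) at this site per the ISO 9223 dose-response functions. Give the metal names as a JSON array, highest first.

["copper", "zinc"]

zinc: T>10 °C ⇒ hinge -0.071·(15.0−10) = -0.3550
  SO₂ term: 0.0129·4.3^0.44·exp(0.046·82-0.3550) = 0.747
  Cl⁻ term: 0.0175·17.3^0.57·exp(0.008·82+0.085·15.0) = 0.6128
  sum: 0.747 + 0.6128 → r_corr = 1.36 μm/a
copper: temperature factor f = -0.080·(5.0) = -0.4000
  SO₂ term: 0.0053·4.3^0.26·exp(0.059·82-0.4000) = 0.6552
  Sd branch = 0.01025·Sd^0.27·e^(0.036·RH+0.049·T) = 0.8836 μm/a
  sum: 0.6552 + 0.8836 → r_corr = 1.539 μm/a
Ordering by μm/a: copper (1.54) > zinc (1.36)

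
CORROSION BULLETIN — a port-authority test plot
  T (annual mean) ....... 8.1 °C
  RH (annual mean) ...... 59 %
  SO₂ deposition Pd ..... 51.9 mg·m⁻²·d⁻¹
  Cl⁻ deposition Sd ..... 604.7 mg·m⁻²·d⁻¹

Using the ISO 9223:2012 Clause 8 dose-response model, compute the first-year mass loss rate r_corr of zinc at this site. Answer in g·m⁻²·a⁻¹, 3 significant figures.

r_corr = 22.7 g·m⁻²·a⁻¹

zinc: f(T) = +0.038·(T−10) [T≤10 °C] = -0.0722
  Pd branch = 0.0129·Pd^0.44·e^(0.046·RH+f) = 1.029 μm/a
  Cl⁻ term: 0.0175·604.7^0.57·exp(0.008·59+0.085·8.1) = 2.15
  r_corr = 1.029 + 2.15 = 3.18 μm/a
Convert to mass loss: 3.18 μm/a × 7.14 g/cm³ = 22.7 g·m⁻²·a⁻¹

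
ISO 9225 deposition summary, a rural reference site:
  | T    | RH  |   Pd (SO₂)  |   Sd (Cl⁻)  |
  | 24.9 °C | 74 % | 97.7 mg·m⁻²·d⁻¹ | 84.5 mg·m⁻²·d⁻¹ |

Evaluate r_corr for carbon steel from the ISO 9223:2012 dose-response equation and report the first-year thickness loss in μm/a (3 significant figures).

r_corr = 87.4 μm/a

carbon steel: T>10 °C ⇒ hinge -0.054·(24.9−10) = -0.8046
  SO₂ term: 1.77·97.7^0.52·exp(0.02·74-0.8046) = 37.67
  Cl⁻ term: 0.102·84.5^0.62·exp(0.033·74+0.04·24.9) = 49.7
  sum: 37.67 + 49.7 → r_corr = 87.37 μm/a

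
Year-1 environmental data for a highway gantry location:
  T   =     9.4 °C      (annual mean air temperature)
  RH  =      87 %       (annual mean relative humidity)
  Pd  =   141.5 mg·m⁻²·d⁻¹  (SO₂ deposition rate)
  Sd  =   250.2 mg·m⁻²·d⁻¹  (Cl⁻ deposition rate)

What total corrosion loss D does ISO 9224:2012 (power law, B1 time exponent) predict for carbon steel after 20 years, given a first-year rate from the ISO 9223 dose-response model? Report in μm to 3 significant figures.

carbon steel: f(T) = +0.150·(T−10) [T≤10 °C] = -0.0900
  SO₂ term: 1.77·141.5^0.52·exp(0.02·87-0.0900) = 121
  Cl⁻ term: 0.102·250.2^0.62·exp(0.033·87+0.04·9.4) = 80.48
  sum: 121 + 80.48 → r_corr = 201.5 μm/a
Long-term exponent b (ISO 9224 Table 2, B1) = 0.523
  D(20) = 201.5 × 20^0.523 = 201.5 × 4.791 = 965.5 μm

D(20) = 966 μm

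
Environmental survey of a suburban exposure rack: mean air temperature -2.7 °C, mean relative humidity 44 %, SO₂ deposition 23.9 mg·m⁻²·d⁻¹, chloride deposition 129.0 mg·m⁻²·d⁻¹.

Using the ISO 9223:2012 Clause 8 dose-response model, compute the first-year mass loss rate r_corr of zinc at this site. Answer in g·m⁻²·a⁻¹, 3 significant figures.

zinc: T≤10 °C ⇒ hinge +0.038·(-2.7−10) = -0.4826
  sulphur-dioxide contribution → 0.2435 μm/a
  chloride contribution → 0.3157 μm/a
  ⇒ r_corr(zinc) = 0.5592 μm/a
Convert to mass loss: 0.5592 μm/a × 7.14 g/cm³ = 3.993 g·m⁻²·a⁻¹

r_corr = 3.99 g·m⁻²·a⁻¹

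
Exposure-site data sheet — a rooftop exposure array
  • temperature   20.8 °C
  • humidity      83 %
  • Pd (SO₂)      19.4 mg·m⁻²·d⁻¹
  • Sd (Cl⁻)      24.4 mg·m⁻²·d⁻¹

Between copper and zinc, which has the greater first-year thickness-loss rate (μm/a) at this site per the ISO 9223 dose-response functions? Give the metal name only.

zinc

copper: temperature factor f = -0.080·(10.8) = -0.8640
  sulphur-dioxide contribution → 0.6466 μm/a
  chloride contribution → 1.335 μm/a
  ⇒ r_corr(copper) = 1.982 μm/a
zinc: temperature factor f = -0.071·(10.8) = -0.7668
  sulphur-dioxide contribution → 1.005 μm/a
  chloride contribution → 1.23 μm/a
  total first-year rate 2.236 μm/a
Ordering by μm/a: zinc (2.24) > copper (1.98)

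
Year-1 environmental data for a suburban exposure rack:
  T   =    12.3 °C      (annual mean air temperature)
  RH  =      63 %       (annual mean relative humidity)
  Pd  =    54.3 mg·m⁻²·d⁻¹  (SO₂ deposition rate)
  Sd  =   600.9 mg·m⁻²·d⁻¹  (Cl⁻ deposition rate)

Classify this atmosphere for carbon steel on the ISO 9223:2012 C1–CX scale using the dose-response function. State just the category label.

C5

carbon steel: temperature factor f = -0.054·(2.3) = -0.1242
  Pd branch = 1.77·Pd^0.52·e^(0.02·RH+f) = 43.99 μm/a
  Cl⁻ term: 0.102·600.9^0.62·exp(0.033·63+0.04·12.3) = 70.47
  r_corr = 43.99 + 70.47 = 114.5 μm/a
114 μm/a falls in (80, 200] for carbon steel → category C5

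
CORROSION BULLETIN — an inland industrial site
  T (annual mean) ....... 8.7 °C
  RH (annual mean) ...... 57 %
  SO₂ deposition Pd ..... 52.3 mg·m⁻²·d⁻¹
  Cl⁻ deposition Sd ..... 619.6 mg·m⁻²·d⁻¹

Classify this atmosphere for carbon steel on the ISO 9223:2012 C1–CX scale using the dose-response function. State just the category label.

carbon steel: T≤10 °C ⇒ hinge +0.150·(8.7−10) = -0.1950
  sulphur-dioxide contribution → 35.65 μm/a
  chloride contribution → 51.02 μm/a
  total first-year rate 86.67 μm/a
Category bounds: 80…200 μm/a bracket r_corr ⇒ C5

C5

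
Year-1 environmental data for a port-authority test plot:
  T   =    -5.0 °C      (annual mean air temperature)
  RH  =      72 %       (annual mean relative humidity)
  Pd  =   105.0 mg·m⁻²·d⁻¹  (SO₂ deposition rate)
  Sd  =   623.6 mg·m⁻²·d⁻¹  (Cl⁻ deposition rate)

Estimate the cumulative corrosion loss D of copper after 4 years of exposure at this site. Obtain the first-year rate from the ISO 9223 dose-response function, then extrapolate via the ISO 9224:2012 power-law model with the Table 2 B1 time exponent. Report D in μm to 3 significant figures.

copper: f(T) = +0.126·(T−10) [T≤10 °C] = -1.8900
  Pd branch = 0.0053·Pd^0.26·e^(0.059·RH+f) = 0.1879 μm/a
  Cl⁻ term: 0.01025·623.6^0.27·exp(0.036·72+0.049·-5.0) = 0.609
  r_corr = 0.1879 + 0.609 = 0.7969 μm/a
Long-term exponent b (ISO 9224 Table 2, B1) = 0.667
  D(4) = 0.7969 × 4^0.667 = 0.7969 × 2.521 = 2.009 μm

D(4) = 2.01 μm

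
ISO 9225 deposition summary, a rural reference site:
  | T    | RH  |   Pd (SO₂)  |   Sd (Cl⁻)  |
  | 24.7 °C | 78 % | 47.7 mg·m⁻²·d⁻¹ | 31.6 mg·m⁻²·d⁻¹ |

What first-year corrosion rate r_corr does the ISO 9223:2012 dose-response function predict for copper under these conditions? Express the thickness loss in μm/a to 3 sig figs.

copper: T>10 °C ⇒ hinge -0.080·(24.7−10) = -1.1760
  SO₂ term: 0.0053·47.7^0.26·exp(0.059·78-1.1760) = 0.4452
  Cl⁻ term: 0.01025·31.6^0.27·exp(0.036·78+0.049·24.7) = 1.448
  sum: 0.4452 + 1.448 → r_corr = 1.893 μm/a

r_corr = 1.89 μm/a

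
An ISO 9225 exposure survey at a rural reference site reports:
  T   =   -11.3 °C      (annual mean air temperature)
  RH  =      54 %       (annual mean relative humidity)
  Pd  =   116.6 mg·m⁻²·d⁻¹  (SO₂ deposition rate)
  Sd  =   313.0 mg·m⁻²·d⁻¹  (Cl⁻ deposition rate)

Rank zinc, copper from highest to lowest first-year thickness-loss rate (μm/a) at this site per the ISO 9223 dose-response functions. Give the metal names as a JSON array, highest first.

zinc: T≤10 °C ⇒ hinge +0.038·(-11.3−10) = -0.8094
  Pd branch = 0.0129·Pd^0.44·e^(0.046·RH+f) = 0.5587 μm/a
  Sd branch = 0.0175·Sd^0.57·e^(0.008·RH+0.085·T) = 0.2729 μm/a
  sum: 0.5587 + 0.2729 → r_corr = 0.8316 μm/a
copper: T≤10 °C ⇒ hinge +0.126·(-11.3−10) = -2.6838
  Pd branch = 0.0053·Pd^0.26·e^(0.059·RH+f) = 0.03018 μm/a
  Sd branch = 0.01025·Sd^0.27·e^(0.036·RH+0.049·T) = 0.1942 μm/a
  sum: 0.03018 + 0.1942 → r_corr = 0.2244 μm/a
Ordering by μm/a: zinc (0.832) > copper (0.224)

["zinc", "copper"]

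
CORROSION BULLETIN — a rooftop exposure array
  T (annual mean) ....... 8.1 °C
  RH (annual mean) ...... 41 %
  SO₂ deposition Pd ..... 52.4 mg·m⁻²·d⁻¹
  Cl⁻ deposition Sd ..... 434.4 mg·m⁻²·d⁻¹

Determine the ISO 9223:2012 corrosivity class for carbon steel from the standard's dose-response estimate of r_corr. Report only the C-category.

C3

carbon steel: temperature factor f = +0.150·(-1.9) = -0.2850
  SO₂ term: 1.77·52.4^0.52·exp(0.02·41-0.2850) = 23.68
  Cl⁻ term: 0.102·434.4^0.62·exp(0.033·41+0.04·8.1) = 23.57
  r_corr = 23.68 + 23.57 = 47.25 μm/a
ISO 9223 Table 2 (carbon steel): 25 < 47.3 ≤ 50 μm/a ⇒ C3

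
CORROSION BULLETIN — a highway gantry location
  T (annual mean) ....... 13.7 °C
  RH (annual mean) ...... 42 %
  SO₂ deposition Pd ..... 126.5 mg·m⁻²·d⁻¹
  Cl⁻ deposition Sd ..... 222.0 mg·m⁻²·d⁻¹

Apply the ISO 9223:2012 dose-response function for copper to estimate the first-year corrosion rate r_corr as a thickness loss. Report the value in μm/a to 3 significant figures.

r_corr = 0.557 μm/a

copper: T>10 °C ⇒ hinge -0.080·(13.7−10) = -0.2960
  sulphur-dioxide contribution → 0.1654 μm/a
  chloride contribution → 0.3912 μm/a
  total first-year rate 0.5566 μm/a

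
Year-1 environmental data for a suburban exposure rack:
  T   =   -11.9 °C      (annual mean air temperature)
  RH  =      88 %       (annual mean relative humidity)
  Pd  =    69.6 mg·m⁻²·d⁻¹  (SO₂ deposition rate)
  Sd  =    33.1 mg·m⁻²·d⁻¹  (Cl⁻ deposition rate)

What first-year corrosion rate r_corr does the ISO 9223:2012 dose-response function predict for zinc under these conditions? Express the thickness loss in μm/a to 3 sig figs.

r_corr = 2.17 μm/a

zinc: T≤10 °C ⇒ hinge +0.038·(-11.9−10) = -0.8322
  sulphur-dioxide contribution → 2.079 μm/a
  chloride contribution → 0.09458 μm/a
  total first-year rate 2.174 μm/a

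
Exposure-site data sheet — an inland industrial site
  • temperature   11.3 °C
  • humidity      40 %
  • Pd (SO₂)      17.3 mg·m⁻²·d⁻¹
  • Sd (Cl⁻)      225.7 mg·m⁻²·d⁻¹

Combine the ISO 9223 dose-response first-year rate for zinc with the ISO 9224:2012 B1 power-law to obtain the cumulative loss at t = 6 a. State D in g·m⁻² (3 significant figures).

D(6) = 50.3 g·m⁻²

zinc: f(T) = -0.071·(T−10) [T>10 °C] = -0.0923
  sulphur-dioxide contribution → 0.2596 μm/a
  chloride contribution → 1.382 μm/a
  total first-year rate 1.642 μm/a
Power-law: D(6) = r_corr · 6^0.813
  D(6) = 1.642 × 6^0.813 = 1.642 × 4.292 = 7.048 μm
  Mass loss = 7.048 μm × 7.14 g/cm³ = 50.32 g·m⁻²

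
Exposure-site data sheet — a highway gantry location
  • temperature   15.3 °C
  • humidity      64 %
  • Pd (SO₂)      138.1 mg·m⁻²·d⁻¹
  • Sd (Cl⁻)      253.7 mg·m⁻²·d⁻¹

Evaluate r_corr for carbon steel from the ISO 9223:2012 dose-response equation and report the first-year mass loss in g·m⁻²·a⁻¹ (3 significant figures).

carbon steel: f(T) = -0.054·(T−10) [T>10 °C] = -0.2862
  SO₂ term: 1.77·138.1^0.52·exp(0.02·64-0.2862) = 62.01
  Sd branch = 0.102·Sd^0.62·e^(0.033·RH+0.04·T) = 48.12 μm/a
  r_corr = 62.01 + 48.12 = 110.1 μm/a
Convert to mass loss: 110.1 μm/a × 7.85 g/cm³ = 864.5 g·m⁻²·a⁻¹

r_corr = 865 g·m⁻²·a⁻¹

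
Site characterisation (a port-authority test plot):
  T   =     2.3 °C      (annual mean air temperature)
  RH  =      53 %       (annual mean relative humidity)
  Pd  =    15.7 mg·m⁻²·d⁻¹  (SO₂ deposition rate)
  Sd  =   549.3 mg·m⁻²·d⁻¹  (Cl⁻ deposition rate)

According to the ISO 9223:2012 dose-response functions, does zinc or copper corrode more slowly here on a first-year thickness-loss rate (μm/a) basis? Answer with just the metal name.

copper

zinc: temperature factor f = +0.038·(-7.7) = -0.2926
  Pd branch = 0.0129·Pd^0.44·e^(0.046·RH+f) = 0.3703 μm/a
  Sd branch = 0.0175·Sd^0.57·e^(0.008·RH+0.085·T) = 1.185 μm/a
  sum: 0.3703 + 1.185 → r_corr = 1.555 μm/a
copper: f(T) = +0.126·(T−10) [T≤10 °C] = -0.9702
  Pd branch = 0.0053·Pd^0.26·e^(0.059·RH+f) = 0.09373 μm/a
  Sd branch = 0.01025·Sd^0.27·e^(0.036·RH+0.049·T) = 0.4247 μm/a
  sum: 0.09373 + 0.4247 → r_corr = 0.5184 μm/a
Ordering by μm/a: zinc (1.56) > copper (0.518)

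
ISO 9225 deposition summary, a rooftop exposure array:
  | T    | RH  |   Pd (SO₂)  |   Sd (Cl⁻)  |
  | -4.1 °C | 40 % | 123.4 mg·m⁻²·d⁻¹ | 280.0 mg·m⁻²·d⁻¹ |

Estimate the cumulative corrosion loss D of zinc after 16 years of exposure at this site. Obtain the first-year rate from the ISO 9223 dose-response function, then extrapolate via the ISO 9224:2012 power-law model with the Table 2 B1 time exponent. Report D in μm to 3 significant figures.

D(16) = 7.79 μm

zinc: temperature factor f = +0.038·(-14.1) = -0.5358
  sulphur-dioxide contribution → 0.3955 μm/a
  chloride contribution → 0.4222 μm/a
  ⇒ r_corr(zinc) = 0.8177 μm/a
ISO 9224: D(t) = r_corr · t^b with b = 0.813 (zinc, B1)
  D(16) = 0.8177 × 16^0.813 = 0.8177 × 9.527 = 7.791 μm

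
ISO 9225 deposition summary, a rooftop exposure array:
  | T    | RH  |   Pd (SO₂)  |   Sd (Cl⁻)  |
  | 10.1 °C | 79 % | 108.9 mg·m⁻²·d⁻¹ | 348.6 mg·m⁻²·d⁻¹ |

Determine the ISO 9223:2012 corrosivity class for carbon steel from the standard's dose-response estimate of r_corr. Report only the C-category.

carbon steel: temperature factor f = -0.054·(0.1) = -0.0054
  Pd branch = 1.77·Pd^0.52·e^(0.02·RH+f) = 97.96 μm/a
  Cl⁻ term: 0.102·348.6^0.62·exp(0.033·79+0.04·10.1) = 78.07
  r_corr = 97.96 + 78.07 = 176 μm/a
176 μm/a falls in (80, 200] for carbon steel → category C5

C5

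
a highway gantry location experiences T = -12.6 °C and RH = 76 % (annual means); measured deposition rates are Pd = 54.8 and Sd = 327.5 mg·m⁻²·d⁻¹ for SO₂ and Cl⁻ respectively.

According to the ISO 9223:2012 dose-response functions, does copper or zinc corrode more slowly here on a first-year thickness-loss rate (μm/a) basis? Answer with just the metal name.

copper: temperature factor f = +0.126·(-22.6) = -2.8476
  SO₂ term: 0.0053·54.8^0.26·exp(0.059·76-2.8476) = 0.0771
  Cl⁻ term: 0.01025·327.5^0.27·exp(0.036·76+0.049·-12.6) = 0.4073
  r_corr = 0.0771 + 0.4073 = 0.4844 μm/a
zinc: temperature factor f = +0.038·(-22.6) = -0.8588
  SO₂ term: 0.0129·54.8^0.44·exp(0.046·76-0.8588) = 1.049
  Cl⁻ term: 0.0175·327.5^0.57·exp(0.008·76+0.085·-12.6) = 0.299
  sum: 1.049 + 0.299 → r_corr = 1.348 μm/a
Ordering by μm/a: zinc (1.35) > copper (0.484)

copper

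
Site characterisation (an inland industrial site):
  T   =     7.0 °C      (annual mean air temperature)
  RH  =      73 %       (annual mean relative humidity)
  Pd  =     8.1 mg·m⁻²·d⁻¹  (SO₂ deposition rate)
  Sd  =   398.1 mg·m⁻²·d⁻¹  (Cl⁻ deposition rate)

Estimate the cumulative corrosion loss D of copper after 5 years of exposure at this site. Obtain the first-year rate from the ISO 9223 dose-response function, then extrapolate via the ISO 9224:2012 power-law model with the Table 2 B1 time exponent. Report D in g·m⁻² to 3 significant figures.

copper: T≤10 °C ⇒ hinge +0.126·(7.0−10) = -0.3780
  sulphur-dioxide contribution → 0.4643 μm/a
  chloride contribution → 1.007 μm/a
  total first-year rate 1.471 μm/a
ISO 9224: D(t) = r_corr · t^b with b = 0.667 (copper, B1)
  D(5) = 1.471 × 5^0.667 = 1.471 × 2.926 = 4.304 μm
  Mass loss = 4.304 μm × 8.96 g/cm³ = 38.57 g·m⁻²

D(5) = 38.6 g·m⁻²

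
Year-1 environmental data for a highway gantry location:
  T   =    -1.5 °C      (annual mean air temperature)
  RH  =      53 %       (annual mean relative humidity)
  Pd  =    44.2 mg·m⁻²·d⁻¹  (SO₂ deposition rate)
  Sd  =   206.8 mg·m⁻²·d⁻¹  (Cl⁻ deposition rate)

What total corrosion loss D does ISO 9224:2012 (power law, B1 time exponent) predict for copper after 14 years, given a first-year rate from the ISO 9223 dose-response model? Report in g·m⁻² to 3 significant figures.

copper: f(T) = +0.126·(T−10) [T≤10 °C] = -1.4490
  Pd branch = 0.0053·Pd^0.26·e^(0.059·RH+f) = 0.076 μm/a
  Sd branch = 0.01025·Sd^0.27·e^(0.036·RH+0.049·T) = 0.2708 μm/a
  r_corr = 0.076 + 0.2708 = 0.3468 μm/a
Long-term exponent b (ISO 9224 Table 2, B1) = 0.667
  D(14) = 0.3468 × 14^0.667 = 0.3468 × 5.814 = 2.016 μm
  Mass loss = 2.016 μm × 8.96 g/cm³ = 18.07 g·m⁻²

D(14) = 18.1 g·m⁻²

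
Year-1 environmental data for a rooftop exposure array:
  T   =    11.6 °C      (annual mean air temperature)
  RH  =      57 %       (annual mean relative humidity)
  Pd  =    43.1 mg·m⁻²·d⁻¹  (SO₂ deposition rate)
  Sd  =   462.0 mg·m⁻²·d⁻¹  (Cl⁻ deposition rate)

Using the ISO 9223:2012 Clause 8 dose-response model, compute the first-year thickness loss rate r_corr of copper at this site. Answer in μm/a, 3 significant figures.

r_corr = 1.10 μm/a

copper: f(T) = -0.080·(T−10) [T>10 °C] = -0.1280
  Pd branch = 0.0053·Pd^0.26·e^(0.059·RH+f) = 0.3582 μm/a
  Sd branch = 0.01025·Sd^0.27·e^(0.036·RH+0.049·T) = 0.7382 μm/a
  sum: 0.3582 + 0.7382 → r_corr = 1.096 μm/a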